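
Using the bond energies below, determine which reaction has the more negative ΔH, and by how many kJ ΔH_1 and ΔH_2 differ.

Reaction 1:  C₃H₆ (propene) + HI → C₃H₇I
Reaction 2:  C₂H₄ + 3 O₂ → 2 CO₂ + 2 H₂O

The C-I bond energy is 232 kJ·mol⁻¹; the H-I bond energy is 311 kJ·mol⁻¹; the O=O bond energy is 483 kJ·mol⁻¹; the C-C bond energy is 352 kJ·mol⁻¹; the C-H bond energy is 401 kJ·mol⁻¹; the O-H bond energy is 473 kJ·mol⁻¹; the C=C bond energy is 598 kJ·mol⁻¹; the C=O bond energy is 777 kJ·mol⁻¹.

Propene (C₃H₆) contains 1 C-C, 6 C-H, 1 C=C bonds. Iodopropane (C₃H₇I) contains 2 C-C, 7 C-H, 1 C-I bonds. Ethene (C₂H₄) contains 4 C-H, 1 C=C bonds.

Reaction 1:
  Bonds broken (reactants):
    C-C: 1 × 352 = 352
    C-H: 6 × 401 = 2406
    C=C: 1 × 598 = 598
    H-I: 1 × 311 = 311
    Σ(broken) = 3667 kJ
  Bonds formed (products):
    C-C: 2 × 352 = 704
    C-H: 7 × 401 = 2807
    C-I: 1 × 232 = 232
    Σ(formed) = 3743 kJ
  ΔH_1 = 3667 − 3743 = −76 kJ
Reaction 2:
  Bonds broken (reactants):
    C-H: 4 × 401 = 1604
    C=C: 1 × 598 = 598
    O=O: 3 × 483 = 1449
    Σ(broken) = 3651 kJ
  Bonds formed (products):
    C=O: 4 × 777 = 3108
    O-H: 4 × 473 = 1892
    Σ(formed) = 5000 kJ
  ΔH_2 = 3651 − 5000 = −1349 kJ
ΔH_1 − ΔH_2 = +1273 kJ, so reaction 2 has the more negative ΔH; |ΔH_1 − ΔH_2| = 1273 kJ.

Reaction 2, by 1273 kJ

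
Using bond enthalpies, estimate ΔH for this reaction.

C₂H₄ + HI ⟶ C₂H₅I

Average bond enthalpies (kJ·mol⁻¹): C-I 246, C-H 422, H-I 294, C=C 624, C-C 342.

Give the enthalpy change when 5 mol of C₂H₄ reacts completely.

ΔH = −460 kJ

Bonds broken (reactants):
  C-H: 4 × 422 = 1688
  C=C: 1 × 624 = 624
  H-I: 1 × 294 = 294
  Σ(broken) = 2606 kJ
Bonds formed (products):
  C-C: 1 × 342 = 342
  C-H: 5 × 422 = 2110
  C-I: 1 × 246 = 246
  Σ(formed) = 2698 kJ
ΔH = Σ(broken) − Σ(formed) = 2606 − 2698 = −92 kJ
For 5× the reaction as written: 5 × (−92) = −460 kJ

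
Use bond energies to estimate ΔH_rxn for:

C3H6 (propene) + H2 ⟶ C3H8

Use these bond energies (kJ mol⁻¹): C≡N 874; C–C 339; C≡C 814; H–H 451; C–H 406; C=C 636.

Bonds broken (reactants):
  C–C: 1 × 339 = 339
  C–H: 6 × 406 = 2436
  C=C: 1 × 636 = 636
  H–H: 1 × 451 = 451
  Σ(broken) = 3862 kJ
Bonds formed (products):
  C–C: 2 × 339 = 678
  C–H: 8 × 406 = 3248
  Σ(formed) = 3926 kJ
ΔH = Σ(broken) − Σ(formed) = 3862 − 3926 = −64 kJ

ΔH ≈ −64 kJ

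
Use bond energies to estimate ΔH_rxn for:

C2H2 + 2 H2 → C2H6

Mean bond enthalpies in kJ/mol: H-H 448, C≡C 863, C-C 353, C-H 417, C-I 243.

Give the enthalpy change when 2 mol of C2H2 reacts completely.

Bonds broken (reactants):
  C≡C: 1 × 863 = 863
  C-H: 2 × 417 = 834
  H-H: 2 × 448 = 896
  Σ(broken) = 2593 kJ
Bonds formed (products):
  C-C: 1 × 353 = 353
  C-H: 6 × 417 = 2502
  Σ(formed) = 2855 kJ
ΔH = Σ(broken) − Σ(formed) = 2593 − 2855 = −262 kJ
For 2× the reaction as written: 2 × (−262) = −524 kJ

ΔH = −524 kJ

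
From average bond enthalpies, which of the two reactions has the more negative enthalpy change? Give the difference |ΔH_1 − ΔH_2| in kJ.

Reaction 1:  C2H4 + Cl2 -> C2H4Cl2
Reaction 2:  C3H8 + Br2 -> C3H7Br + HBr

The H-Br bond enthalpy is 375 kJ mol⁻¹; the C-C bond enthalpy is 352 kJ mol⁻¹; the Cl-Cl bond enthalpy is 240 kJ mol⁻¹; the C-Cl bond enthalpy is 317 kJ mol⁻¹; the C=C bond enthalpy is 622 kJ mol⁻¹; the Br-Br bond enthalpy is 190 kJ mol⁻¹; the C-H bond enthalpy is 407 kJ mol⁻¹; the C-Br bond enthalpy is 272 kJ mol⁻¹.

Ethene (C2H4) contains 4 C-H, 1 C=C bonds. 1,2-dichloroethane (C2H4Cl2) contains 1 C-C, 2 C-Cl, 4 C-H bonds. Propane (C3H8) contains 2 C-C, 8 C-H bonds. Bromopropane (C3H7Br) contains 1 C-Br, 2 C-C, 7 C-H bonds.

Reaction 1:
  Bonds broken (reactants):
    C-H: 4 × 407 = 1628
    C=C: 1 × 622 = 622
    Cl-Cl: 1 × 240 = 240
    Σ(broken) = 2490 kJ
  Bonds formed (products):
    C-C: 1 × 352 = 352
    C-Cl: 2 × 317 = 634
    C-H: 4 × 407 = 1628
    Σ(formed) = 2614 kJ
  ΔH_1 = 2490 − 2614 = −124 kJ
Reaction 2:
  Bonds broken (reactants):
    Br-Br: 1 × 190 = 190
    C-C: 2 × 352 = 704
    C-H: 8 × 407 = 3256
    Σ(broken) = 4150 kJ
  Bonds formed (products):
    C-Br: 1 × 272 = 272
    C-C: 2 × 352 = 704
    C-H: 7 × 407 = 2849
    H-Br: 1 × 375 = 375
    Σ(formed) = 4200 kJ
  ΔH_2 = 4150 − 4200 = −50 kJ
ΔH_1 − ΔH_2 = −74 kJ, so reaction 1 has the more negative ΔH; |ΔH_1 − ΔH_2| = 74 kJ.

Reaction 1, by 74 kJ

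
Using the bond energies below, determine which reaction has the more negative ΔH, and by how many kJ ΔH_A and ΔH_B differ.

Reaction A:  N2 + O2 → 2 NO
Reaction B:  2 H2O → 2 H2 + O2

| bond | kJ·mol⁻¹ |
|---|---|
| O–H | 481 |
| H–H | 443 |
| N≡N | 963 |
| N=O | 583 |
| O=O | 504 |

Reaction A:
  Bonds broken (reactants):
    N≡N: 1 × 963 = 963
    O=O: 1 × 504 = 504
    Σ(broken) = 1467 kJ
  Bonds formed (products):
    N=O: 2 × 583 = 1166
    Σ(formed) = 1166 kJ
  ΔH_A = 1467 − 1166 = +301 kJ
Reaction B:
  Bonds broken (reactants):
    O–H: 4 × 481 = 1924
    Σ(broken) = 1924 kJ
  Bonds formed (products):
    H–H: 2 × 443 = 886
    O=O: 1 × 504 = 504
    Σ(formed) = 1390 kJ
  ΔH_B = 1924 − 1390 = +534 kJ
ΔH_A − ΔH_B = −233 kJ, so reaction A has the more negative ΔH; |ΔH_A − ΔH_B| = 233 kJ.

Reaction A, by 233 kJ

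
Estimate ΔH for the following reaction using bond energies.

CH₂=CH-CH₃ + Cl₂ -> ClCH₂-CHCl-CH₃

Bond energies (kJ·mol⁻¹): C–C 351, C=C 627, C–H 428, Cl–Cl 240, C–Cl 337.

ΔH ≈ −158 kJ

Bonds broken (reactants):
  C–C: 1 × 351 = 351
  C–H: 6 × 428 = 2568
  C=C: 1 × 627 = 627
  Cl–Cl: 1 × 240 = 240
  Σ(broken) = 3786 kJ
Bonds formed (products):
  C–C: 2 × 351 = 702
  C–Cl: 2 × 337 = 674
  C–H: 6 × 428 = 2568
  Σ(formed) = 3944 kJ
ΔH = Σ(broken) − Σ(formed) = 3786 − 3944 = −158 kJ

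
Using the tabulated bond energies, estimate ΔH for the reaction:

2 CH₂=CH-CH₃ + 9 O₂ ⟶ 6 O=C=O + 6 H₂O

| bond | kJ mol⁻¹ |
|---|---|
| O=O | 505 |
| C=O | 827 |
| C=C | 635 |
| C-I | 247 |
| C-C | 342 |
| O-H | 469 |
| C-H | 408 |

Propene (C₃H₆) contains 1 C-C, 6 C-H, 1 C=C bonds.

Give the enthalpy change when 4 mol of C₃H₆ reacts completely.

ΔH = −8314 kJ

Bonds broken (reactants):
  C-C: 2 × 342 = 684
  C-H: 12 × 408 = 4896
  C=C: 2 × 635 = 1270
  O=O: 9 × 505 = 4545
  Σ(broken) = 11395 kJ
Bonds formed (products):
  C=O: 12 × 827 = 9924
  O-H: 12 × 469 = 5628
  Σ(formed) = 15552 kJ
ΔH = Σ(broken) − Σ(formed) = 11395 − 15552 = −4157 kJ
For 2× the reaction as written: 2 × (−4157) = −8314 kJ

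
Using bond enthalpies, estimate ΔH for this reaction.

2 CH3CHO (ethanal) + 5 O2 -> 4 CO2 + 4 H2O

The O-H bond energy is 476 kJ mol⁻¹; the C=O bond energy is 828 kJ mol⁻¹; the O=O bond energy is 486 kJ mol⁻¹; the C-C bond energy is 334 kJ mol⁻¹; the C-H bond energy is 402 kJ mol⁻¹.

ΔH ≈ −2462 kJ

Bonds broken (reactants):
  C-C: 2 × 334 = 668
  C-H: 8 × 402 = 3216
  C=O: 2 × 828 = 1656
  O=O: 5 × 486 = 2430
  Σ(broken) = 7970 kJ
Bonds formed (products):
  C=O: 8 × 828 = 6624
  O-H: 8 × 476 = 3808
  Σ(formed) = 10432 kJ
ΔH = Σ(broken) − Σ(formed) = 7970 − 10432 = −2462 kJ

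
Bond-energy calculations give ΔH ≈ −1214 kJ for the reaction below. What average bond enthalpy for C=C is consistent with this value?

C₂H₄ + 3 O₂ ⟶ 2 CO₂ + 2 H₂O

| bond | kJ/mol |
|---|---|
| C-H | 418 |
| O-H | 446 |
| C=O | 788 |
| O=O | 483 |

D(C=C) ≈ 601 kJ/mol

Let D be the C=C bond energy.
Σ(broken) = 4×418 + 1×D + 3×483 = 3121 + D
Σ(formed) = 4×788 + 4×446 = 4936
ΔH = Σ(broken) − Σ(formed) = (3121 + D) − (4936) = −1815 + D
Setting this equal to −1214 kJ gives D = 601 kJ/mol.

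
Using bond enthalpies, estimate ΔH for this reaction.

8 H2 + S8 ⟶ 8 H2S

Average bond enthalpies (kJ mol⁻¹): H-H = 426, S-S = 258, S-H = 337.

ΔH ≈ +80 kJ

Bonds broken (reactants):
  H-H: 8 × 426 = 3408
  S-S: 8 × 258 = 2064
  Σ(broken) = 5472 kJ
Bonds formed (products):
  S-H: 16 × 337 = 5392
  Σ(formed) = 5392 kJ
ΔH = Σ(broken) − Σ(formed) = 5472 − 5392 = +80 kJ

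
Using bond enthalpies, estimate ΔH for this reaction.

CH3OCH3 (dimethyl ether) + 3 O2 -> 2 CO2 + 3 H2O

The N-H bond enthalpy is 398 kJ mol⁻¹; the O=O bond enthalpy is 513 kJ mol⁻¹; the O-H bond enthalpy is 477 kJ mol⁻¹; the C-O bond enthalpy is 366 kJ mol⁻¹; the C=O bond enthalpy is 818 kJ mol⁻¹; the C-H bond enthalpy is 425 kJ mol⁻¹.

Bonds broken (reactants):
  C-H: 6 × 425 = 2550
  C-O: 2 × 366 = 732
  O=O: 3 × 513 = 1539
  Σ(broken) = 4821 kJ
Bonds formed (products):
  C=O: 4 × 818 = 3272
  O-H: 6 × 477 = 2862
  Σ(formed) = 6134 kJ
ΔH = Σ(broken) − Σ(formed) = 4821 − 6134 = −1313 kJ

ΔH ≈ −1313 kJ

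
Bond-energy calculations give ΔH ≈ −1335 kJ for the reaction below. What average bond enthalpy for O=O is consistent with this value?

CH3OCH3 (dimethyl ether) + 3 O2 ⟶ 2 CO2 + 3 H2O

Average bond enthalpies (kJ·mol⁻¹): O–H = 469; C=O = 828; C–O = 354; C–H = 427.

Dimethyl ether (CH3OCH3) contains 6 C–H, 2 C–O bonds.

D(O=O) ≈ 507 kJ/mol

Let D be the O=O bond energy.
Σ(broken) = 6×427 + 2×354 + 3×D = 3270 + 3D
Σ(formed) = 4×828 + 6×469 = 6126
ΔH = Σ(broken) − Σ(formed) = (3270 + 3D) − (6126) = −2856 + 3D
Setting this equal to −1335 kJ gives 3D = 1521, so D = 507 kJ/mol.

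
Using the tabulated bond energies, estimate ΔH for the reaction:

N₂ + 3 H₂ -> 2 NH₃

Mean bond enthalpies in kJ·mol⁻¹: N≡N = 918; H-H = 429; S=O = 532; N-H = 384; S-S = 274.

ΔH ≈ −99 kJ

Bonds broken (reactants):
  H-H: 3 × 429 = 1287
  N≡N: 1 × 918 = 918
  Σ(broken) = 2205 kJ
Bonds formed (products):
  N-H: 6 × 384 = 2304
  Σ(formed) = 2304 kJ
ΔH = Σ(broken) − Σ(formed) = 2205 − 2304 = −99 kJ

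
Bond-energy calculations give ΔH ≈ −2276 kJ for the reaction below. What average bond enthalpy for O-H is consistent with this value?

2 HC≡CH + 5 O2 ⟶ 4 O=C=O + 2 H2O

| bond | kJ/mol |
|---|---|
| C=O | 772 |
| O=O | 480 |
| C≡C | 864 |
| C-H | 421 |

Let D be the O-H bond energy.
Σ(broken) = 2×864 + 4×421 + 5×480 = 5812
Σ(formed) = 8×772 + 4×D = 6176 + 4D
ΔH = Σ(broken) − Σ(formed) = (5812) − (6176 + 4D) = −364 − 4D
Setting this equal to −2276 kJ gives 4D = 1912, so D = 478 kJ/mol.

D(O-H) ≈ 478 kJ/mol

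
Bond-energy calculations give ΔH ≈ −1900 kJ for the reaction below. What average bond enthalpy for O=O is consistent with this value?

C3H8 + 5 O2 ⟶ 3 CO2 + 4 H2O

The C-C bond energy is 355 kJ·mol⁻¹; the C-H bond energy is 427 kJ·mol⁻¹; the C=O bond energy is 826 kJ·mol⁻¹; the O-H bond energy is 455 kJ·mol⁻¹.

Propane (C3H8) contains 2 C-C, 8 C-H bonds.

D(O=O) ≈ 514 kJ/mol

Let D be the O=O bond energy.
Σ(broken) = 2×355 + 8×427 + 5×D = 4126 + 5D
Σ(formed) = 6×826 + 8×455 = 8596
ΔH = Σ(broken) − Σ(formed) = (4126 + 5D) − (8596) = −4470 + 5D
Setting this equal to −1900 kJ gives 5D = 2570, so D = 514 kJ/mol.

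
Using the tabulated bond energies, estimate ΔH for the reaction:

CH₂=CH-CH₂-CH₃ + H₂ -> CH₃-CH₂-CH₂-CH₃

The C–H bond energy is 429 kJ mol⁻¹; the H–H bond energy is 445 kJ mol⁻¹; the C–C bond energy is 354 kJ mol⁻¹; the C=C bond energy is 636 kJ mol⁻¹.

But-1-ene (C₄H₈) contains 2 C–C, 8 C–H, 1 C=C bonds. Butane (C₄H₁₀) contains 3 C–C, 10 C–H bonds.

Bonds broken (reactants):
  C–C: 2 × 354 = 708
  C–H: 8 × 429 = 3432
  C=C: 1 × 636 = 636
  H–H: 1 × 445 = 445
  Σ(broken) = 5221 kJ
Bonds formed (products):
  C–C: 3 × 354 = 1062
  C–H: 10 × 429 = 4290
  Σ(formed) = 5352 kJ
ΔH = Σ(broken) − Σ(formed) = 5221 − 5352 = −131 kJ

ΔH ≈ −131 kJ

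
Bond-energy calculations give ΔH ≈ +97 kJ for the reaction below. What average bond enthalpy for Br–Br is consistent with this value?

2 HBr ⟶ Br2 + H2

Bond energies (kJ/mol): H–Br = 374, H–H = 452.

D(Br–Br) ≈ 199 kJ/mol

Let D be the Br–Br bond energy.
Σ(broken) = 2×374 = 748
Σ(formed) = 1×D + 1×452 = 452 + D
ΔH = Σ(broken) − Σ(formed) = (748) − (452 + D) = +296 − D
Setting this equal to +97 kJ gives D = 199 kJ/mol.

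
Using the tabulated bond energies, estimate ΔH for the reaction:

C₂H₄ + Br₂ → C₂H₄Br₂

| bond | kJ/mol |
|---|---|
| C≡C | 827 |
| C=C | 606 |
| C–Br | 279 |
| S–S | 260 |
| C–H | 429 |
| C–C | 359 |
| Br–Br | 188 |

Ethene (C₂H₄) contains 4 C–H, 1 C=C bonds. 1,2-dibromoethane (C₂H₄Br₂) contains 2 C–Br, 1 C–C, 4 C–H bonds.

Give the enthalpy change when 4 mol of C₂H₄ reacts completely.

Bonds broken (reactants):
  Br–Br: 1 × 188 = 188
  C–H: 4 × 429 = 1716
  C=C: 1 × 606 = 606
  Σ(broken) = 2510 kJ
Bonds formed (products):
  C–Br: 2 × 279 = 558
  C–C: 1 × 359 = 359
  C–H: 4 × 429 = 1716
  Σ(formed) = 2633 kJ
ΔH = Σ(broken) − Σ(formed) = 2510 − 2633 = −123 kJ
For 4× the reaction as written: 4 × (−123) = −492 kJ

ΔH = −492 kJ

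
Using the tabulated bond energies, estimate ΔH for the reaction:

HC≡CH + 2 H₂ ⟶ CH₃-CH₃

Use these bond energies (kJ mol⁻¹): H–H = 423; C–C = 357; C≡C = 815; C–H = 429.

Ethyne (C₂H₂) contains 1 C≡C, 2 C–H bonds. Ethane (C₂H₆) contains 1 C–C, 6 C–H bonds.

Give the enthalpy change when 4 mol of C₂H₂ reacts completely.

Bonds broken (reactants):
  C≡C: 1 × 815 = 815
  C–H: 2 × 429 = 858
  H–H: 2 × 423 = 846
  Σ(broken) = 2519 kJ
Bonds formed (products):
  C–C: 1 × 357 = 357
  C–H: 6 × 429 = 2574
  Σ(formed) = 2931 kJ
ΔH = Σ(broken) − Σ(formed) = 2519 − 2931 = −412 kJ
For 4× the reaction as written: 4 × (−412) = −1648 kJ

ΔH = −1648 kJ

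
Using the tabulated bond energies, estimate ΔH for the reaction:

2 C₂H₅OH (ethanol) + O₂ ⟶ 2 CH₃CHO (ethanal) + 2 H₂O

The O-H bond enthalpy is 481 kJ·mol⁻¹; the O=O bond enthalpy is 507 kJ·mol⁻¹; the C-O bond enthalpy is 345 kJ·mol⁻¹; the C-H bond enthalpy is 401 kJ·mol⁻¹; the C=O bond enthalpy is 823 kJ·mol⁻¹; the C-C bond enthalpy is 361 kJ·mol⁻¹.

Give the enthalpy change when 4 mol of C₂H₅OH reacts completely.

ΔH = −1218 kJ

Bonds broken (reactants):
  C-C: 2 × 361 = 722
  C-H: 10 × 401 = 4010
  C-O: 2 × 345 = 690
  O-H: 2 × 481 = 962
  O=O: 1 × 507 = 507
  Σ(broken) = 6891 kJ
Bonds formed (products):
  C-C: 2 × 361 = 722
  C-H: 8 × 401 = 3208
  C=O: 2 × 823 = 1646
  O-H: 4 × 481 = 1924
  Σ(formed) = 7500 kJ
ΔH = Σ(broken) − Σ(formed) = 6891 − 7500 = −609 kJ
For 2× the reaction as written: 2 × (−609) = −1218 kJ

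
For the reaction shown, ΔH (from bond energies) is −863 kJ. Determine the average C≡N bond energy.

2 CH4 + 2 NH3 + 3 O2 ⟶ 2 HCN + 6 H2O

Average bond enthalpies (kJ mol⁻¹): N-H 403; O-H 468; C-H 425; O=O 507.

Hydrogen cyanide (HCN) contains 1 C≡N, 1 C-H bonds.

D(C≡N) ≈ 868 kJ/mol

Let D be the C≡N bond energy.
Σ(broken) = 8×425 + 6×403 + 3×507 = 7339
Σ(formed) = 2×D + 2×425 + 12×468 = 6466 + 2D
ΔH = Σ(broken) − Σ(formed) = (7339) − (6466 + 2D) = +873 − 2D
Setting this equal to −863 kJ gives 2D = 1736, so D = 868 kJ/mol.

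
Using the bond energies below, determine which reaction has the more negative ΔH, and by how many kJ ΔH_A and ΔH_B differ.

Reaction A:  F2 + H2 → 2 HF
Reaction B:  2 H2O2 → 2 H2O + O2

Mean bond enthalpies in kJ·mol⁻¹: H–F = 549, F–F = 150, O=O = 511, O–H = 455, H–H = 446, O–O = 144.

Reaction A:
  Bonds broken (reactants):
    F–F: 1 × 150 = 150
    H–H: 1 × 446 = 446
    Σ(broken) = 596 kJ
  Bonds formed (products):
    H–F: 2 × 549 = 1098
    Σ(formed) = 1098 kJ
  ΔH_A = 596 − 1098 = −502 kJ
Reaction B:
  Bonds broken (reactants):
    O–H: 4 × 455 = 1820
    O–O: 2 × 144 = 288
    Σ(broken) = 2108 kJ
  Bonds formed (products):
    O–H: 4 × 455 = 1820
    O=O: 1 × 511 = 511
    Σ(formed) = 2331 kJ
  ΔH_B = 2108 − 2331 = −223 kJ
ΔH_A − ΔH_B = −279 kJ, so reaction A has the more negative ΔH; |ΔH_A − ΔH_B| = 279 kJ.

Reaction A, by 279 kJ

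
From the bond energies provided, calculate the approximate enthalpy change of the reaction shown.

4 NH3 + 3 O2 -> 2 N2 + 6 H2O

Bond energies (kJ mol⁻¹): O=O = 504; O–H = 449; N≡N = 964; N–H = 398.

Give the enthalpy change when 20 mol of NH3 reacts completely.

ΔH = −5140 kJ

Bonds broken (reactants):
  N–H: 12 × 398 = 4776
  O=O: 3 × 504 = 1512
  Σ(broken) = 6288 kJ
Bonds formed (products):
  N≡N: 2 × 964 = 1928
  O–H: 12 × 449 = 5388
  Σ(formed) = 7316 kJ
ΔH = Σ(broken) − Σ(formed) = 6288 − 7316 = −1028 kJ
For 5× the reaction as written: 5 × (−1028) = −5140 kJ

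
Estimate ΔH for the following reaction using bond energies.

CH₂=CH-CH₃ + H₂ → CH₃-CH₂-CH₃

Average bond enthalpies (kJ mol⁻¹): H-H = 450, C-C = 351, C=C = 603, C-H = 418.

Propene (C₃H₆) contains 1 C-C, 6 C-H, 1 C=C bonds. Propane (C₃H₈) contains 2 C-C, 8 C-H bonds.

ΔH ≈ −134 kJ

Bonds broken (reactants):
  C-C: 1 × 351 = 351
  C-H: 6 × 418 = 2508
  C=C: 1 × 603 = 603
  H-H: 1 × 450 = 450
  Σ(broken) = 3912 kJ
Bonds formed (products):
  C-C: 2 × 351 = 702
  C-H: 8 × 418 = 3344
  Σ(formed) = 4046 kJ
ΔH = Σ(broken) − Σ(formed) = 3912 − 4046 = −134 kJ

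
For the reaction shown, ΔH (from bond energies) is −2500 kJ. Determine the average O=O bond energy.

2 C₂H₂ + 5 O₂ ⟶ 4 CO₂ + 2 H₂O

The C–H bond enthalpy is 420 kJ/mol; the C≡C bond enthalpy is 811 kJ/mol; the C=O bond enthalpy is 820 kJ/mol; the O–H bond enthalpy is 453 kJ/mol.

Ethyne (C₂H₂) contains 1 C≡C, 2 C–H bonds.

D(O=O) ≈ 514 kJ/mol

Let D be the O=O bond energy.
Σ(broken) = 2×811 + 4×420 + 5×D = 3302 + 5D
Σ(formed) = 8×820 + 4×453 = 8372
ΔH = Σ(broken) − Σ(formed) = (3302 + 5D) − (8372) = −5070 + 5D
Setting this equal to −2500 kJ gives 5D = 2570, so D = 514 kJ/mol.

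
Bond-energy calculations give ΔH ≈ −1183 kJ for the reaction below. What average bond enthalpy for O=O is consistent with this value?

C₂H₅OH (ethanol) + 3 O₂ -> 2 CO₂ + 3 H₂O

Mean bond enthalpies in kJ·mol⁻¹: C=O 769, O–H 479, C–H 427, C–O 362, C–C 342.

D(O=O) ≈ 483 kJ/mol

Let D be the O=O bond energy.
Σ(broken) = 1×342 + 5×427 + 1×362 + 1×479 + 3×D = 3318 + 3D
Σ(formed) = 4×769 + 6×479 = 5950
ΔH = Σ(broken) − Σ(formed) = (3318 + 3D) − (5950) = −2632 + 3D
Setting this equal to −1183 kJ gives 3D = 1449, so D = 483 kJ/mol.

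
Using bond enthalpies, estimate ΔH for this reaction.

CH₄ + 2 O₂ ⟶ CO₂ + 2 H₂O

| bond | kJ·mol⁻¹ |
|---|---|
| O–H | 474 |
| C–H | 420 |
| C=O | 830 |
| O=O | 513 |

Bonds broken (reactants):
  C–H: 4 × 420 = 1680
  O=O: 2 × 513 = 1026
  Σ(broken) = 2706 kJ
Bonds formed (products):
  C=O: 2 × 830 = 1660
  O–H: 4 × 474 = 1896
  Σ(formed) = 3556 kJ
ΔH = Σ(broken) − Σ(formed) = 2706 − 3556 = −850 kJ

ΔH ≈ −850 kJ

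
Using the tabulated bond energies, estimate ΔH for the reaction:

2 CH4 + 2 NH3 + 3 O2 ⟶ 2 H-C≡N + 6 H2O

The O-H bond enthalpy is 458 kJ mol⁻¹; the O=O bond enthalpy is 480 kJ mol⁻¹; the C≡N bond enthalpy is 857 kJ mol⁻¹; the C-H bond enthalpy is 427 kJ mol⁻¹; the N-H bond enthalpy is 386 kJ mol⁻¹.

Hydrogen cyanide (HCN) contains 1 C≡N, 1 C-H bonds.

ΔH ≈ −892 kJ

Bonds broken (reactants):
  C-H: 8 × 427 = 3416
  N-H: 6 × 386 = 2316
  O=O: 3 × 480 = 1440
  Σ(broken) = 7172 kJ
Bonds formed (products):
  C≡N: 2 × 857 = 1714
  C-H: 2 × 427 = 854
  O-H: 12 × 458 = 5496
  Σ(formed) = 8064 kJ
ΔH = Σ(broken) − Σ(formed) = 7172 − 8064 = −892 kJ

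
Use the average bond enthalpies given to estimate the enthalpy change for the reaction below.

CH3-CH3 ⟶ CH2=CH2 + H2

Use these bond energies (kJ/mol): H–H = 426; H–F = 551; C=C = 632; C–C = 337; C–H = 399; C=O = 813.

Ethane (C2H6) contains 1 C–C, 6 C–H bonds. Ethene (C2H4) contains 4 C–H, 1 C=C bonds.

Bonds broken (reactants):
  C–C: 1 × 337 = 337
  C–H: 6 × 399 = 2394
  Σ(broken) = 2731 kJ
Bonds formed (products):
  C–H: 4 × 399 = 1596
  C=C: 1 × 632 = 632
  H–H: 1 × 426 = 426
  Σ(formed) = 2654 kJ
ΔH = Σ(broken) − Σ(formed) = 2731 − 2654 = +77 kJ

ΔH ≈ +77 kJ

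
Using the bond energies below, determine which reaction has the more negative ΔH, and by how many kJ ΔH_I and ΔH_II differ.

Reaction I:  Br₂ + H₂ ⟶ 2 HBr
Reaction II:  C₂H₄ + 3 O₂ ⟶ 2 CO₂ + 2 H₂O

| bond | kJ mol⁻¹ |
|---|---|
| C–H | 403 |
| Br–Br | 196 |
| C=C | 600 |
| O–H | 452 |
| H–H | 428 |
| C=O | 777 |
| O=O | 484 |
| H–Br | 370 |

Reaction II, by 1136 kJ

Reaction I:
  Bonds broken (reactants):
    Br–Br: 1 × 196 = 196
    H–H: 1 × 428 = 428
    Σ(broken) = 624 kJ
  Bonds formed (products):
    H–Br: 2 × 370 = 740
    Σ(formed) = 740 kJ
  ΔH_I = 624 − 740 = −116 kJ
Reaction II:
  Bonds broken (reactants):
    C–H: 4 × 403 = 1612
    C=C: 1 × 600 = 600
    O=O: 3 × 484 = 1452
    Σ(broken) = 3664 kJ
  Bonds formed (products):
    C=O: 4 × 777 = 3108
    O–H: 4 × 452 = 1808
    Σ(formed) = 4916 kJ
  ΔH_II = 3664 − 4916 = −1252 kJ
ΔH_I − ΔH_II = +1136 kJ, so reaction II has the more negative ΔH; |ΔH_I − ΔH_II| = 1136 kJ.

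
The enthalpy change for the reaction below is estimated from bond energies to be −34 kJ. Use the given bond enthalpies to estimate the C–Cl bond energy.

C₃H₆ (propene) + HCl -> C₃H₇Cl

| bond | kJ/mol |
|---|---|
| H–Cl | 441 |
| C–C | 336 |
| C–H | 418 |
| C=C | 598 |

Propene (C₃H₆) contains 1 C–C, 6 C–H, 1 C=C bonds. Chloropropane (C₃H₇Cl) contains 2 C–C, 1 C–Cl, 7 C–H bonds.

D(C–Cl) ≈ 319 kJ/mol

Let D be the C–Cl bond energy.
Σ(broken) = 1×336 + 6×418 + 1×598 + 1×441 = 3883
Σ(formed) = 2×336 + 1×D + 7×418 = 3598 + D
ΔH = Σ(broken) − Σ(formed) = (3883) − (3598 + D) = +285 − D
Setting this equal to −34 kJ gives D = 319 kJ/mol.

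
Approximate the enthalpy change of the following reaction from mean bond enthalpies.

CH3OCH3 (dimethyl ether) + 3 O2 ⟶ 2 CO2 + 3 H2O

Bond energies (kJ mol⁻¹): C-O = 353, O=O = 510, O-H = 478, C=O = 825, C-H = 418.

ΔH ≈ −1424 kJ

Bonds broken (reactants):
  C-H: 6 × 418 = 2508
  C-O: 2 × 353 = 706
  O=O: 3 × 510 = 1530
  Σ(broken) = 4744 kJ
Bonds formed (products):
  C=O: 4 × 825 = 3300
  O-H: 6 × 478 = 2868
  Σ(formed) = 6168 kJ
ΔH = Σ(broken) − Σ(formed) = 4744 − 6168 = −1424 kJ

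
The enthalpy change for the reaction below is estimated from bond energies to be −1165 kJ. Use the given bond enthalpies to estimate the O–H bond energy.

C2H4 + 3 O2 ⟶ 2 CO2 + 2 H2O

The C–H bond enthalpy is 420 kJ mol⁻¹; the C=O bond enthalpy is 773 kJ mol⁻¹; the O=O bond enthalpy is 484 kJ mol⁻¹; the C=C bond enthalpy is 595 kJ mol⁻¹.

Let D be the O–H bond energy.
Σ(broken) = 4×420 + 1×595 + 3×484 = 3727
Σ(formed) = 4×773 + 4×D = 3092 + 4D
ΔH = Σ(broken) − Σ(formed) = (3727) − (3092 + 4D) = +635 − 4D
Setting this equal to −1165 kJ gives 4D = 1800, so D = 450 kJ/mol.

D(O–H) ≈ 450 kJ/mol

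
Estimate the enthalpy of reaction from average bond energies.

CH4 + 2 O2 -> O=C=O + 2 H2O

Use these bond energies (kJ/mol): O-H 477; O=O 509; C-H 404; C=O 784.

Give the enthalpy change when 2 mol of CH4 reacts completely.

ΔH = −1684 kJ

Bonds broken (reactants):
  C-H: 4 × 404 = 1616
  O=O: 2 × 509 = 1018
  Σ(broken) = 2634 kJ
Bonds formed (products):
  C=O: 2 × 784 = 1568
  O-H: 4 × 477 = 1908
  Σ(formed) = 3476 kJ
ΔH = Σ(broken) − Σ(formed) = 2634 − 3476 = −842 kJ
For 2× the reaction as written: 2 × (−842) = −1684 kJ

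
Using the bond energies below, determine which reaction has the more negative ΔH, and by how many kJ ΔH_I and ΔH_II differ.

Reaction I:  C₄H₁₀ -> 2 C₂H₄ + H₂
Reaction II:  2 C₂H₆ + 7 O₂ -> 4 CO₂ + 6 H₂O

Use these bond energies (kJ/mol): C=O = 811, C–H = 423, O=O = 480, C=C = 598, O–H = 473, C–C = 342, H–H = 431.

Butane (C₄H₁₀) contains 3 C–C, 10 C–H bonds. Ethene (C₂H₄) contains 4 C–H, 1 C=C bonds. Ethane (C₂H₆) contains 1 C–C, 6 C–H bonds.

Reaction I:
  Bonds broken (reactants):
    C–C: 3 × 342 = 1026
    C–H: 10 × 423 = 4230
    Σ(broken) = 5256 kJ
  Bonds formed (products):
    C–H: 8 × 423 = 3384
    C=C: 2 × 598 = 1196
    H–H: 1 × 431 = 431
    Σ(formed) = 5011 kJ
  ΔH_I = 5256 − 5011 = +245 kJ
Reaction II:
  Bonds broken (reactants):
    C–C: 2 × 342 = 684
    C–H: 12 × 423 = 5076
    O=O: 7 × 480 = 3360
    Σ(broken) = 9120 kJ
  Bonds formed (products):
    C=O: 8 × 811 = 6488
    O–H: 12 × 473 = 5676
    Σ(formed) = 12164 kJ
  ΔH_II = 9120 − 12164 = −3044 kJ
ΔH_I − ΔH_II = +3289 kJ, so reaction II has the more negative ΔH; |ΔH_I − ΔH_II| = 3289 kJ.

Reaction II, by 3289 kJ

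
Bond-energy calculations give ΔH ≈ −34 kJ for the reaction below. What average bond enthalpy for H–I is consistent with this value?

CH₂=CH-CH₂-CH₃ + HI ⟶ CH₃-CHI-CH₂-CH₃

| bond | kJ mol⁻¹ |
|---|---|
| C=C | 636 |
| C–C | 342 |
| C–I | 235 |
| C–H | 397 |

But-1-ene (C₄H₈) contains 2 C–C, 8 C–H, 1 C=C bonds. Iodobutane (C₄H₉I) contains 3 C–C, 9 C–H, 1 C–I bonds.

Let D be the H–I bond energy.
Σ(broken) = 2×342 + 8×397 + 1×636 + 1×D = 4496 + D
Σ(formed) = 3×342 + 9×397 + 1×235 = 4834
ΔH = Σ(broken) − Σ(formed) = (4496 + D) − (4834) = −338 + D
Setting this equal to −34 kJ gives D = 304 kJ/mol.

D(H–I) ≈ 304 kJ/mol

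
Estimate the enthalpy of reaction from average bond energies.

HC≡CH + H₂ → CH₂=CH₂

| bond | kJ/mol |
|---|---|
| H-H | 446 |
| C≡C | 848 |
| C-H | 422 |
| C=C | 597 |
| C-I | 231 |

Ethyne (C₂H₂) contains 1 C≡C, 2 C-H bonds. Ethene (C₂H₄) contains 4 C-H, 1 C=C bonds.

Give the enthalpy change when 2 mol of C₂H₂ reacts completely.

Bonds broken (reactants):
  C≡C: 1 × 848 = 848
  C-H: 2 × 422 = 844
  H-H: 1 × 446 = 446
  Σ(broken) = 2138 kJ
Bonds formed (products):
  C-H: 4 × 422 = 1688
  C=C: 1 × 597 = 597
  Σ(formed) = 2285 kJ
ΔH = Σ(broken) − Σ(formed) = 2138 − 2285 = −147 kJ
For 2× the reaction as written: 2 × (−147) = −294 kJ

ΔH = −294 kJ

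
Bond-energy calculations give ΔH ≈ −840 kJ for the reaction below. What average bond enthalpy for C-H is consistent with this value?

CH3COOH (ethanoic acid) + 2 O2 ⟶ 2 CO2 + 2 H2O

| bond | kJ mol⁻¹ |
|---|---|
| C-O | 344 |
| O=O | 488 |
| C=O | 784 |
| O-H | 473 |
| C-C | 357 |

Let D be the C-H bond energy.
Σ(broken) = 1×357 + 3×D + 1×344 + 1×784 + 1×473 + 2×488 = 2934 + 3D
Σ(formed) = 4×784 + 4×473 = 5028
ΔH = Σ(broken) − Σ(formed) = (2934 + 3D) − (5028) = −2094 + 3D
Setting this equal to −840 kJ gives 3D = 1254, so D = 418 kJ/mol.

D(C-H) ≈ 418 kJ/mol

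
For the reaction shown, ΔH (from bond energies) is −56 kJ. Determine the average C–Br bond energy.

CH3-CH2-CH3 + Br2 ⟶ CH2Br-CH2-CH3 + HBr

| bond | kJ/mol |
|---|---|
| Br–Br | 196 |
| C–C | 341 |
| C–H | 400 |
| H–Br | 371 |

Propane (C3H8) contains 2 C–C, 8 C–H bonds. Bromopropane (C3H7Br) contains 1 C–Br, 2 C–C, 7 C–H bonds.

D(C–Br) ≈ 281 kJ/mol

Let D be the C–Br bond energy.
Σ(broken) = 1×196 + 2×341 + 8×400 = 4078
Σ(formed) = 1×D + 2×341 + 7×400 + 1×371 = 3853 + D
ΔH = Σ(broken) − Σ(formed) = (4078) − (3853 + D) = +225 − D
Setting this equal to −56 kJ gives D = 281 kJ/mol.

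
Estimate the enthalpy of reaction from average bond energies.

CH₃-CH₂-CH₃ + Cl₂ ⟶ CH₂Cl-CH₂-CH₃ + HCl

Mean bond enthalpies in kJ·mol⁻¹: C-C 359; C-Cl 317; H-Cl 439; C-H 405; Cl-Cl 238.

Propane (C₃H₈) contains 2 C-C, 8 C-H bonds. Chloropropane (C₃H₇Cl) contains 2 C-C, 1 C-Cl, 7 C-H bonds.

ΔH ≈ −113 kJ

Bonds broken (reactants):
  C-C: 2 × 359 = 718
  C-H: 8 × 405 = 3240
  Cl-Cl: 1 × 238 = 238
  Σ(broken) = 4196 kJ
Bonds formed (products):
  C-C: 2 × 359 = 718
  C-Cl: 1 × 317 = 317
  C-H: 7 × 405 = 2835
  H-Cl: 1 × 439 = 439
  Σ(formed) = 4309 kJ
ΔH = Σ(broken) − Σ(formed) = 4196 − 4309 = −113 kJ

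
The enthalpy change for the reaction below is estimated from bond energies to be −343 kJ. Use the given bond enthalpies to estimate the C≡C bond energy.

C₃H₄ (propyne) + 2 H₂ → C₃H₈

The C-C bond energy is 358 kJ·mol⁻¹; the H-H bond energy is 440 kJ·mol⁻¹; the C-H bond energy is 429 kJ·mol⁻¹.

D(C≡C) ≈ 851 kJ/mol

Let D be the C≡C bond energy.
Σ(broken) = 1×D + 1×358 + 4×429 + 2×440 = 2954 + D
Σ(formed) = 2×358 + 8×429 = 4148
ΔH = Σ(broken) − Σ(formed) = (2954 + D) − (4148) = −1194 + D
Setting this equal to −343 kJ gives D = 851 kJ/mol.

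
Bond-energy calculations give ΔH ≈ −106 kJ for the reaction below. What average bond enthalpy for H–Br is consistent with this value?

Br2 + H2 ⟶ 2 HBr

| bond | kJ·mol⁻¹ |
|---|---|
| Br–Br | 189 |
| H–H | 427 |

D(H–Br) ≈ 361 kJ/mol

Let D be the H–Br bond energy.
Σ(broken) = 1×189 + 1×427 = 616
Σ(formed) = 2×D = 2D
ΔH = Σ(broken) − Σ(formed) = (616) − (2D) = +616 − 2D
Setting this equal to −106 kJ gives 2D = 722, so D = 361 kJ/mol.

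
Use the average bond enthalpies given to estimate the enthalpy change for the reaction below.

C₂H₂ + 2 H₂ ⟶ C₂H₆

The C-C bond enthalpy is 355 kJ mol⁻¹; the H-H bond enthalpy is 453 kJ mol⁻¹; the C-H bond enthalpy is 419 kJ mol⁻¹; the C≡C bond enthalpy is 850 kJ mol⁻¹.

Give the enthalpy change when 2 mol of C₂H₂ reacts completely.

Bonds broken (reactants):
  C≡C: 1 × 850 = 850
  C-H: 2 × 419 = 838
  H-H: 2 × 453 = 906
  Σ(broken) = 2594 kJ
Bonds formed (products):
  C-C: 1 × 355 = 355
  C-H: 6 × 419 = 2514
  Σ(formed) = 2869 kJ
ΔH = Σ(broken) − Σ(formed) = 2594 − 2869 = −275 kJ
For 2× the reaction as written: 2 × (−275) = −550 kJ

ΔH = −550 kJ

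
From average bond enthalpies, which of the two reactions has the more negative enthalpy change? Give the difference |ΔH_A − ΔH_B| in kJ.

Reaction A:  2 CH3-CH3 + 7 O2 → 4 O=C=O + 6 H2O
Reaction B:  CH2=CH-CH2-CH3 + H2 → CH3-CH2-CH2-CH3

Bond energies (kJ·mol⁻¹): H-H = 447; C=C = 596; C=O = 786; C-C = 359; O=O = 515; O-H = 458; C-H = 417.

Reaction A, by 2307 kJ

Reaction A:
  Bonds broken (reactants):
    C-C: 2 × 359 = 718
    C-H: 12 × 417 = 5004
    O=O: 7 × 515 = 3605
    Σ(broken) = 9327 kJ
  Bonds formed (products):
    C=O: 8 × 786 = 6288
    O-H: 12 × 458 = 5496
    Σ(formed) = 11784 kJ
  ΔH_A = 9327 − 11784 = −2457 kJ
Reaction B:
  Bonds broken (reactants):
    C-C: 2 × 359 = 718
    C-H: 8 × 417 = 3336
    C=C: 1 × 596 = 596
    H-H: 1 × 447 = 447
    Σ(broken) = 5097 kJ
  Bonds formed (products):
    C-C: 3 × 359 = 1077
    C-H: 10 × 417 = 4170
    Σ(formed) = 5247 kJ
  ΔH_B = 5097 − 5247 = −150 kJ
ΔH_A − ΔH_B = −2307 kJ, so reaction A has the more negative ΔH; |ΔH_A − ΔH_B| = 2307 kJ.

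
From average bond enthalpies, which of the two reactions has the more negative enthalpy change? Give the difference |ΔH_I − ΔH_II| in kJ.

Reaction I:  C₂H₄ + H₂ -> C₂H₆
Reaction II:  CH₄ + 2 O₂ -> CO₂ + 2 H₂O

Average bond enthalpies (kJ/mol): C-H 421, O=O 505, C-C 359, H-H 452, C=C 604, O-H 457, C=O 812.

Reaction I:
  Bonds broken (reactants):
    C-H: 4 × 421 = 1684
    C=C: 1 × 604 = 604
    H-H: 1 × 452 = 452
    Σ(broken) = 2740 kJ
  Bonds formed (products):
    C-C: 1 × 359 = 359
    C-H: 6 × 421 = 2526
    Σ(formed) = 2885 kJ
  ΔH_I = 2740 − 2885 = −145 kJ
Reaction II:
  Bonds broken (reactants):
    C-H: 4 × 421 = 1684
    O=O: 2 × 505 = 1010
    Σ(broken) = 2694 kJ
  Bonds formed (products):
    C=O: 2 × 812 = 1624
    O-H: 4 × 457 = 1828
    Σ(formed) = 3452 kJ
  ΔH_II = 2694 − 3452 = −758 kJ
ΔH_I − ΔH_II = +613 kJ, so reaction II has the more negative ΔH; |ΔH_I − ΔH_II| = 613 kJ.

Reaction II, by 613 kJ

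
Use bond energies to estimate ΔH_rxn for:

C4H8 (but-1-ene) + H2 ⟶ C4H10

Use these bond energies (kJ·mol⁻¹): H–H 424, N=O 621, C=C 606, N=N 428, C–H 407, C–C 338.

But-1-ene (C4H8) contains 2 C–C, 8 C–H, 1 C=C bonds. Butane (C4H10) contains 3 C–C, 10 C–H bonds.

Bonds broken (reactants):
  C–C: 2 × 338 = 676
  C–H: 8 × 407 = 3256
  C=C: 1 × 606 = 606
  H–H: 1 × 424 = 424
  Σ(broken) = 4962 kJ
Bonds formed (products):
  C–C: 3 × 338 = 1014
  C–H: 10 × 407 = 4070
  Σ(formed) = 5084 kJ
ΔH = Σ(broken) − Σ(formed) = 4962 − 5084 = −122 kJ

ΔH ≈ −122 kJ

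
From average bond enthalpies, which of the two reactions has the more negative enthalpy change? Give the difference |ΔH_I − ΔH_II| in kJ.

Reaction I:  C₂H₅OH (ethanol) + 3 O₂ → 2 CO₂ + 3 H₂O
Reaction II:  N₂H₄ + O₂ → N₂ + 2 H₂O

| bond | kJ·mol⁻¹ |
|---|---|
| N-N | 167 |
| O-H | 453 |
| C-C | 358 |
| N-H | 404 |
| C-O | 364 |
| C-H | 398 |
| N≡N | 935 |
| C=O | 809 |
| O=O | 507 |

Reaction I, by 811 kJ

Reaction I:
  Bonds broken (reactants):
    C-C: 1 × 358 = 358
    C-H: 5 × 398 = 1990
    C-O: 1 × 364 = 364
    O-H: 1 × 453 = 453
    O=O: 3 × 507 = 1521
    Σ(broken) = 4686 kJ
  Bonds formed (products):
    C=O: 4 × 809 = 3236
    O-H: 6 × 453 = 2718
    Σ(formed) = 5954 kJ
  ΔH_I = 4686 − 5954 = −1268 kJ
Reaction II:
  Bonds broken (reactants):
    N-H: 4 × 404 = 1616
    N-N: 1 × 167 = 167
    O=O: 1 × 507 = 507
    Σ(broken) = 2290 kJ
  Bonds formed (products):
    N≡N: 1 × 935 = 935
    O-H: 4 × 453 = 1812
    Σ(formed) = 2747 kJ
  ΔH_II = 2290 − 2747 = −457 kJ
ΔH_I − ΔH_II = −811 kJ, so reaction I has the more negative ΔH; |ΔH_I − ΔH_II| = 811 kJ.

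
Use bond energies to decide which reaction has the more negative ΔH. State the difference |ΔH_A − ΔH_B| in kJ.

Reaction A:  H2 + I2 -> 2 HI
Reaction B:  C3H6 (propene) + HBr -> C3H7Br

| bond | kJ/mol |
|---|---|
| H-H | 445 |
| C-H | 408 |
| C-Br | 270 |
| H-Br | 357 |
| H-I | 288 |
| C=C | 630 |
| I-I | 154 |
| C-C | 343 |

Reaction B, by 57 kJ

Reaction A:
  Bonds broken (reactants):
    H-H: 1 × 445 = 445
    I-I: 1 × 154 = 154
    Σ(broken) = 599 kJ
  Bonds formed (products):
    H-I: 2 × 288 = 576
    Σ(formed) = 576 kJ
  ΔH_A = 599 − 576 = +23 kJ
Reaction B:
  Bonds broken (reactants):
    C-C: 1 × 343 = 343
    C-H: 6 × 408 = 2448
    C=C: 1 × 630 = 630
    H-Br: 1 × 357 = 357
    Σ(broken) = 3778 kJ
  Bonds formed (products):
    C-Br: 1 × 270 = 270
    C-C: 2 × 343 = 686
    C-H: 7 × 408 = 2856
    Σ(formed) = 3812 kJ
  ΔH_B = 3778 − 3812 = −34 kJ
ΔH_A − ΔH_B = +57 kJ, so reaction B has the more negative ΔH; |ΔH_A − ΔH_B| = 57 kJ.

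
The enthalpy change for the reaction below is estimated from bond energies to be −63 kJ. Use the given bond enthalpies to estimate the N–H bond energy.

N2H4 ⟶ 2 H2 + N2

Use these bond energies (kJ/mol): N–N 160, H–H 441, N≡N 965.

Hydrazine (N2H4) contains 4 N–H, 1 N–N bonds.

D(N–H) ≈ 406 kJ/mol

Let D be the N–H bond energy.
Σ(broken) = 4×D + 1×160 = 160 + 4D
Σ(formed) = 2×441 + 1×965 = 1847
ΔH = Σ(broken) − Σ(formed) = (160 + 4D) − (1847) = −1687 + 4D
Setting this equal to −63 kJ gives 4D = 1624, so D = 406 kJ/mol.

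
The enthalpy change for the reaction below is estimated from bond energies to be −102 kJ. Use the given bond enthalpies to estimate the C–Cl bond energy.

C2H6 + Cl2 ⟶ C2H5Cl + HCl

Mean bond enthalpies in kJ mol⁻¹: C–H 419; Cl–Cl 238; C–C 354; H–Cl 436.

D(C–Cl) ≈ 323 kJ/mol

Let D be the C–Cl bond energy.
Σ(broken) = 1×354 + 6×419 + 1×238 = 3106
Σ(formed) = 1×354 + 1×D + 5×419 + 1×436 = 2885 + D
ΔH = Σ(broken) − Σ(formed) = (3106) − (2885 + D) = +221 − D
Setting this equal to −102 kJ gives D = 323 kJ/mol.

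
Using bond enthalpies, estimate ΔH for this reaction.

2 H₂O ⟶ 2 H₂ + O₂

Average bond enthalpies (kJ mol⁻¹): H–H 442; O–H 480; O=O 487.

Bonds broken (reactants):
  O–H: 4 × 480 = 1920
  Σ(broken) = 1920 kJ
Bonds formed (products):
  H–H: 2 × 442 = 884
  O=O: 1 × 487 = 487
  Σ(formed) = 1371 kJ
ΔH = Σ(broken) − Σ(formed) = 1920 − 1371 = +549 kJ

ΔH ≈ +549 kJ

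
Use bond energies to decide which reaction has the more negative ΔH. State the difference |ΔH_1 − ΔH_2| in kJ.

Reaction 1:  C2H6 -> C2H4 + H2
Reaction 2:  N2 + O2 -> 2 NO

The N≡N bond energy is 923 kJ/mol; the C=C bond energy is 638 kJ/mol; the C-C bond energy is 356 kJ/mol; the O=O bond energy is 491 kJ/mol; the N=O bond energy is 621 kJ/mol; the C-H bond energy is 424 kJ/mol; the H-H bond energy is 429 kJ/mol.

Reaction 1, by 35 kJ

Reaction 1:
  Bonds broken (reactants):
    C-C: 1 × 356 = 356
    C-H: 6 × 424 = 2544
    Σ(broken) = 2900 kJ
  Bonds formed (products):
    C-H: 4 × 424 = 1696
    C=C: 1 × 638 = 638
    H-H: 1 × 429 = 429
    Σ(formed) = 2763 kJ
  ΔH_1 = 2900 − 2763 = +137 kJ
Reaction 2:
  Bonds broken (reactants):
    N≡N: 1 × 923 = 923
    O=O: 1 × 491 = 491
    Σ(broken) = 1414 kJ
  Bonds formed (products):
    N=O: 2 × 621 = 1242
    Σ(formed) = 1242 kJ
  ΔH_2 = 1414 − 1242 = +172 kJ
ΔH_1 − ΔH_2 = −35 kJ, so reaction 1 has the more negative ΔH; |ΔH_1 − ΔH_2| = 35 kJ.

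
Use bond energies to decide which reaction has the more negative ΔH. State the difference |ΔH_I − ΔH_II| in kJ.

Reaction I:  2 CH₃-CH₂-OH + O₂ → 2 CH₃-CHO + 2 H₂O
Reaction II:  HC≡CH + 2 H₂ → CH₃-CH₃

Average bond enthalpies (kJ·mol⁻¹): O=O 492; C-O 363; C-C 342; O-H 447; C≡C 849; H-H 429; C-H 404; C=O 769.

Reaction I, by 155 kJ

Reaction I:
  Bonds broken (reactants):
    C-C: 2 × 342 = 684
    C-H: 10 × 404 = 4040
    C-O: 2 × 363 = 726
    O-H: 2 × 447 = 894
    O=O: 1 × 492 = 492
    Σ(broken) = 6836 kJ
  Bonds formed (products):
    C-C: 2 × 342 = 684
    C-H: 8 × 404 = 3232
    C=O: 2 × 769 = 1538
    O-H: 4 × 447 = 1788
    Σ(formed) = 7242 kJ
  ΔH_I = 6836 − 7242 = −406 kJ
Reaction II:
  Bonds broken (reactants):
    C≡C: 1 × 849 = 849
    C-H: 2 × 404 = 808
    H-H: 2 × 429 = 858
    Σ(broken) = 2515 kJ
  Bonds formed (products):
    C-C: 1 × 342 = 342
    C-H: 6 × 404 = 2424
    Σ(formed) = 2766 kJ
  ΔH_II = 2515 − 2766 = −251 kJ
ΔH_I − ΔH_II = −155 kJ, so reaction I has the more negative ΔH; |ΔH_I − ΔH_II| = 155 kJ.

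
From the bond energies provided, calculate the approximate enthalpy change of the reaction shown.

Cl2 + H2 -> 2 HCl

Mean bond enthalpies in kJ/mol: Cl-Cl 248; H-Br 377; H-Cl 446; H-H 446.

ΔH ≈ −198 kJ

Bonds broken (reactants):
  Cl-Cl: 1 × 248 = 248
  H-H: 1 × 446 = 446
  Σ(broken) = 694 kJ
Bonds formed (products):
  H-Cl: 2 × 446 = 892
  Σ(formed) = 892 kJ
ΔH = Σ(broken) − Σ(formed) = 694 − 892 = −198 kJ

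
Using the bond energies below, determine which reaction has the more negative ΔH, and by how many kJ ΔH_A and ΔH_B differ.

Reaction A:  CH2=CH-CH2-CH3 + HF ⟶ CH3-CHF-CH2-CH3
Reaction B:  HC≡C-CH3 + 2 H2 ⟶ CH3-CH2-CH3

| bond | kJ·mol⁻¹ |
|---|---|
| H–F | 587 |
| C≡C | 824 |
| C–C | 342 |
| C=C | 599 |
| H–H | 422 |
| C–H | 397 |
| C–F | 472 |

Reaction A:
  Bonds broken (reactants):
    C–C: 2 × 342 = 684
    C–H: 8 × 397 = 3176
    C=C: 1 × 599 = 599
    H–F: 1 × 587 = 587
    Σ(broken) = 5046 kJ
  Bonds formed (products):
    C–C: 3 × 342 = 1026
    C–F: 1 × 472 = 472
    C–H: 9 × 397 = 3573
    Σ(formed) = 5071 kJ
  ΔH_A = 5046 − 5071 = −25 kJ
Reaction B:
  Bonds broken (reactants):
    C≡C: 1 × 824 = 824
    C–C: 1 × 342 = 342
    C–H: 4 × 397 = 1588
    H–H: 2 × 422 = 844
    Σ(broken) = 3598 kJ
  Bonds formed (products):
    C–C: 2 × 342 = 684
    C–H: 8 × 397 = 3176
    Σ(formed) = 3860 kJ
  ΔH_B = 3598 − 3860 = −262 kJ
ΔH_A − ΔH_B = +237 kJ, so reaction B has the more negative ΔH; |ΔH_A − ΔH_B| = 237 kJ.

Reaction B, by 237 kJ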